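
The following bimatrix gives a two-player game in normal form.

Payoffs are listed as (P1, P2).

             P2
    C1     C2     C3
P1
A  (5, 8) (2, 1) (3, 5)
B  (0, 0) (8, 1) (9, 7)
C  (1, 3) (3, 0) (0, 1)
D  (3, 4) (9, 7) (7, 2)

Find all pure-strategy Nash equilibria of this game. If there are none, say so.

(A, C1) and (B, C3) and (D, C2)

P1 against C1: payoffs 5, 0, 1, 3 → best response A.
P1 against C2: payoffs 2, 8, 3, 9 → best response D.
P1 against C3: payoffs 3, 9, 0, 7 → best response B.
P2 against A: payoffs 8, 1, 5 → best response C1.
P2 against B: payoffs 0, 1, 7 → best response C3.
P2 against C: payoffs 3, 0, 1 → best response C1.
P2 against D: payoffs 4, 7, 2 → best response C2.
Mutual best responses: (A, C1); (B, C3); (D, C2).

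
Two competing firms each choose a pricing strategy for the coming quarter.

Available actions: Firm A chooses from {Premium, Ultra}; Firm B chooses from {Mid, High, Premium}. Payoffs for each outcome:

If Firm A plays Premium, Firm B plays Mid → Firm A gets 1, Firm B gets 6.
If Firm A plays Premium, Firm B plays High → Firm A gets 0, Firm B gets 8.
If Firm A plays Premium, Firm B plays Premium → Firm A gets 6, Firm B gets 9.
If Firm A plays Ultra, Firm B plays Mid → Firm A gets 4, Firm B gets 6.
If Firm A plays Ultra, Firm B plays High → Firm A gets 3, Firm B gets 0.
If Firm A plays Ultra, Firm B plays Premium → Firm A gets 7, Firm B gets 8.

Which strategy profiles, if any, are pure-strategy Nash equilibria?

(Premium, Mid): Firm A can switch to Ultra (1 → 4). Not NE.
(Premium, High): Firm A can switch to Ultra (0 → 3). Not NE.
(Premium, Premium): Firm A can switch to Ultra (6 → 7). Not NE.
(Ultra, Mid): Firm B can switch to Premium (6 → 8). Not NE.
(Ultra, High): Firm B can switch to Mid (0 → 6). Not NE.
(Ultra, Premium): Firm A gets 7, best alternative 6; Firm B gets 8, best alternative 6. No profitable deviation — NE.

The unique pure-strategy Nash equilibrium is (Ultra, Premium).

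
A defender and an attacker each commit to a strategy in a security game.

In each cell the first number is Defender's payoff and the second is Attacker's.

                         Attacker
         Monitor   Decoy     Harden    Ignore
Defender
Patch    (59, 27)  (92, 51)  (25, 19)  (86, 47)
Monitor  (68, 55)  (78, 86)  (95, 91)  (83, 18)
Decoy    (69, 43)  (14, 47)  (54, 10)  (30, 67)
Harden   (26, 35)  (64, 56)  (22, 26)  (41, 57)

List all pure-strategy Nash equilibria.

The pure Nash equilibria are (Patch, Decoy), (Monitor, Harden).

Mark each player's best response to every combination of opponents' strategies; a profile where every player is best-responding is a pure Nash equilibrium.
Defender against Monitor: payoffs 59, 68, 69, 26 → best response Decoy.
Defender against Decoy: payoffs 92, 78, 14, 64 → best response Patch.
Defender against Harden: payoffs 25, 95, 54, 22 → best response Monitor.
Defender against Ignore: payoffs 86, 83, 30, 41 → best response Patch.
Attacker against Patch: payoffs 27, 51, 19, 47 → best response Decoy.
Attacker against Monitor: payoffs 55, 86, 91, 18 → best response Harden.
Attacker against Decoy: payoffs 43, 47, 10, 67 → best response Ignore.
Attacker against Harden: payoffs 35, 56, 26, 57 → best response Ignore.
Mutual best responses: (Patch, Decoy); (Monitor, Harden).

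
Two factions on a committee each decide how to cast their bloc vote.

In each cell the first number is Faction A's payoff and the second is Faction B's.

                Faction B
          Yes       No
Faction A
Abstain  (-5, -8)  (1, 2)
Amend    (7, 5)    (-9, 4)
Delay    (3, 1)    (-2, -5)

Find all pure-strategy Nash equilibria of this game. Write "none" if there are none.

(Abstain, Yes): Faction A can switch to Amend (-5 → 7). Not NE.
(Abstain, No): Faction A gets 1, best alternative -2; Faction B gets 2, best alternative -8. No profitable deviation — NE.
(Amend, Yes): Faction A gets 7, best alternative 3; Faction B gets 5, best alternative 4. No profitable deviation — NE.
(Amend, No): Faction A can switch to Abstain (-9 → 1). Not NE.
(Delay, Yes): Faction A can switch to Amend (3 → 7). Not NE.
(Delay, No): Faction A can switch to Abstain (-2 → 1). Not NE.

(Abstain, No); (Amend, Yes)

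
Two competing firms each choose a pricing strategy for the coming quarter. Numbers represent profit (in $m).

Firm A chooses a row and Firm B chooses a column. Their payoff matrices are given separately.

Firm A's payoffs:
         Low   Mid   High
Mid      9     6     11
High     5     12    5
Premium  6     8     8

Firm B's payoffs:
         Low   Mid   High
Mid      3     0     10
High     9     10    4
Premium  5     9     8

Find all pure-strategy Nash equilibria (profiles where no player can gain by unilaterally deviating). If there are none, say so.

For each player, find the best response to each opponent profile; mutual best responses are the pure NE.
Firm A against Low: payoffs 9, 5, 6 → best response Mid.
Firm A against Mid: payoffs 6, 12, 8 → best response High.
Firm A against High: payoffs 11, 5, 8 → best response Mid.
Firm B against Mid: payoffs 3, 0, 10 → best response High.
Firm B against High: payoffs 9, 10, 4 → best response Mid.
Firm B against Premium: payoffs 5, 9, 8 → best response Mid.
Mutual best responses: (Mid, High); (High, Mid).

(Mid, High), (High, Mid)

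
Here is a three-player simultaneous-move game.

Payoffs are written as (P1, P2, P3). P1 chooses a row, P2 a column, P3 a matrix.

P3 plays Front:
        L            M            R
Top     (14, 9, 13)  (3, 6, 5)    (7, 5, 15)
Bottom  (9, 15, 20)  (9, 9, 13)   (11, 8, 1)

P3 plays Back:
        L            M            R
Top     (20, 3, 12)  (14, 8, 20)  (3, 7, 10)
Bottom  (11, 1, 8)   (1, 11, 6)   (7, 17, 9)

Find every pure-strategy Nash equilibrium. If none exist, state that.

P1 against (L, Front): payoffs 14, 9 → best response Top.
P1 against (L, Back): payoffs 20, 11 → best response Top.
P1 against (M, Front): payoffs 3, 9 → best response Bottom.
P1 against (M, Back): payoffs 14, 1 → best response Top.
P1 against (R, Front): payoffs 7, 11 → best response Bottom.
P1 against (R, Back): payoffs 3, 7 → best response Bottom.
P2 against (Top, Front): payoffs 9, 6, 5 → best response L.
P2 against (Top, Back): payoffs 3, 8, 7 → best response M.
P2 against (Bottom, Front): payoffs 15, 9, 8 → best response L.
P2 against (Bottom, Back): payoffs 1, 11, 17 → best response R.
P3 against (Top, L): payoffs 13, 12 → best response Front.
P3 against (Top, M): payoffs 5, 20 → best response Back.
P3 against (Top, R): payoffs 15, 10 → best response Front.
P3 against (Bottom, L): payoffs 20, 8 → best response Front.
P3 against (Bottom, M): payoffs 13, 6 → best response Front.
P3 against (Bottom, R): payoffs 1, 9 → best response Back.
Mutual best responses: (Top, L, Front); (Top, M, Back); (Bottom, R, Back).

(Top, L, Front), (Top, M, Back), (Bottom, R, Back)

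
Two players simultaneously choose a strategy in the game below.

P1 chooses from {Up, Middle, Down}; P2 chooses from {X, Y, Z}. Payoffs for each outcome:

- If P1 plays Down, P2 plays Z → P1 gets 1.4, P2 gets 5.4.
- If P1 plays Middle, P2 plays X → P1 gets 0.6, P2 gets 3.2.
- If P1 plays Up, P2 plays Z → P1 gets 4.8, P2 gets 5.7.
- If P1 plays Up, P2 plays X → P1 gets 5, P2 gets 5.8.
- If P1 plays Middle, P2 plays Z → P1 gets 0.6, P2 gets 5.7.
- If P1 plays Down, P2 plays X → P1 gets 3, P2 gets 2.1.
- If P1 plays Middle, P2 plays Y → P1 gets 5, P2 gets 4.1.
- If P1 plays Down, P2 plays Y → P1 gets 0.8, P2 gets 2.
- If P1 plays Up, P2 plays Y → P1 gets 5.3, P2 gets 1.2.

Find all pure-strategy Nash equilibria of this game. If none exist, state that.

The unique pure-strategy Nash equilibrium is (Up, X).

(Up, X): P1 gets 5, best alternative 3; P2 gets 5.8, best alternative 5.7. No profitable deviation — NE.
(Up, Y): P2 can switch to X (1.2 → 5.8). Not NE.
(Up, Z): P2 can switch to X (5.7 → 5.8). Not NE.
(Middle, X): P1 can switch to Up (0.6 → 5). Not NE.
(Middle, Y): P1 can switch to Up (5 → 5.3). Not NE.
(Middle, Z): P1 can switch to Up (0.6 → 4.8). Not NE.
(Down, X): P1 can switch to Up (3 → 5). Not NE.
(Down, Y): P1 can switch to Up (0.8 → 5.3). Not NE.
(Down, Z): P1 can switch to Up (1.4 → 4.8). Not NE.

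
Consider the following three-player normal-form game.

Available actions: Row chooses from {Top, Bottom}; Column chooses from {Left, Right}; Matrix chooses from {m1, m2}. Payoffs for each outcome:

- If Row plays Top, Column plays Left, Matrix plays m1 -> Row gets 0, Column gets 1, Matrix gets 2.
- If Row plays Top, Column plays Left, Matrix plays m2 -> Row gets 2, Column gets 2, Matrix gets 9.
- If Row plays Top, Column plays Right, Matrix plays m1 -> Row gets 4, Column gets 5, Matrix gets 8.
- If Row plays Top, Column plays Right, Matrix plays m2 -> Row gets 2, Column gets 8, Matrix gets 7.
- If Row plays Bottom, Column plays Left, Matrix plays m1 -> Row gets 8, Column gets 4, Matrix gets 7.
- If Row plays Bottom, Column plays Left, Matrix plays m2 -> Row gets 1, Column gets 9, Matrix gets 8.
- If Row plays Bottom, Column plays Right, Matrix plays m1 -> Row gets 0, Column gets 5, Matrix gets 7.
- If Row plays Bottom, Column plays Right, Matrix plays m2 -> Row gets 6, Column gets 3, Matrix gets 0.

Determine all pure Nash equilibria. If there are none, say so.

Mark each player's best response to every combination of opponents' strategies; a profile where every player is best-responding is a pure Nash equilibrium.
Row against (Left, m1): payoffs 0, 8 → best response Bottom.
Row against (Left, m2): payoffs 2, 1 → best response Top.
Row against (Right, m1): payoffs 4, 0 → best response Top.
Row against (Right, m2): payoffs 2, 6 → best response Bottom.
Column against (Top, m1): payoffs 1, 5 → best response Right.
Column against (Top, m2): payoffs 2, 8 → best response Right.
Column against (Bottom, m1): payoffs 4, 5 → best response Right.
Column against (Bottom, m2): payoffs 9, 3 → best response Left.
Matrix against (Top, Left): payoffs 2, 9 → best response m2.
Matrix against (Top, Right): payoffs 8, 7 → best response m1.
Matrix against (Bottom, Left): payoffs 7, 8 → best response m2.
Matrix against (Bottom, Right): payoffs 7, 0 → best response m1.
Mutual best responses: (Top, Right, m1).

The unique pure-strategy Nash equilibrium is (Top, Right, m1).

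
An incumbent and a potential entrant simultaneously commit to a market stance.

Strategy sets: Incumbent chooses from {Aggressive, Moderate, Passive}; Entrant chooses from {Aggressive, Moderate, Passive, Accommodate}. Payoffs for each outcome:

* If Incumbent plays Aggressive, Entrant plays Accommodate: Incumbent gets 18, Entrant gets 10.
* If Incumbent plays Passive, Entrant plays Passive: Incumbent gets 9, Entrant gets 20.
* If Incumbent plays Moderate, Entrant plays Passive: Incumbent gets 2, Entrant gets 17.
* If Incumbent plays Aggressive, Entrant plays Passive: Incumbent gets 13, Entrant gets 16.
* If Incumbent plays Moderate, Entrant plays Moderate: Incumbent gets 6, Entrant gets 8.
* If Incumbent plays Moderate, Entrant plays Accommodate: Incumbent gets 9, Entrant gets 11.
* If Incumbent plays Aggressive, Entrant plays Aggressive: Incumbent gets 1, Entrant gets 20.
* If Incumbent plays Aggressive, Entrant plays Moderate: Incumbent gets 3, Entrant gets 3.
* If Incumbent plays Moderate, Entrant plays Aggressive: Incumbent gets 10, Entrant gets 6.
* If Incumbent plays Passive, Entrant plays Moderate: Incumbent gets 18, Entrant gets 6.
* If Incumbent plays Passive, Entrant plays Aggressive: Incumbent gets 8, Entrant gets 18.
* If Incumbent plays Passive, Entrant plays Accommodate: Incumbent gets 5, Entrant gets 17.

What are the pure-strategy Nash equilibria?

(Aggressive, Aggressive): Incumbent can switch to Moderate (1 → 10). Not NE.
(Aggressive, Moderate): Incumbent can switch to Moderate (3 → 6). Not NE.
(Aggressive, Passive): Entrant can switch to Aggressive (16 → 20). Not NE.
(Aggressive, Accommodate): Entrant can switch to Aggressive (10 → 20). Not NE.
(Moderate, Aggressive): Entrant can switch to Moderate (6 → 8). Not NE.
(Moderate, Moderate): Incumbent can switch to Passive (6 → 18). Not NE.
(Moderate, Passive): Incumbent can switch to Aggressive (2 → 13). Not NE.
(Moderate, Accommodate): Incumbent can switch to Aggressive (9 → 18). Not NE.
(Passive, Aggressive): Incumbent can switch to Moderate (8 → 10). Not NE.
(Passive, Moderate): Entrant can switch to Aggressive (6 → 18). Not NE.
(The remaining 2 profiles each have a profitable deviation by the same check.)

This game has no pure Nash equilibrium.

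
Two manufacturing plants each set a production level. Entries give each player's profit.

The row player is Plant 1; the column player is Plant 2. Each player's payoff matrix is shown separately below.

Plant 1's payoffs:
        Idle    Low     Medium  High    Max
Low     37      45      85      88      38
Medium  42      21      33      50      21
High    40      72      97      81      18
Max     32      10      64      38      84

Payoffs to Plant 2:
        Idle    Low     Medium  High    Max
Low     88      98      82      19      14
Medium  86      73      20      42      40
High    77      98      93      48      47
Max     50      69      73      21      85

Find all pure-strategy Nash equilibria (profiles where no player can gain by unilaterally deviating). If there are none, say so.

Pure-strategy Nash equilibria: (Medium, Idle); (High, Low); (Max, Max)

For each strategy profile, look for a profitable unilateral deviation.
(Low, Idle): Plant 1 can switch to Medium (37 → 42). Not NE.
(Low, Low): Plant 1 can switch to High (45 → 72). Not NE.
(Low, Medium): Plant 1 can switch to High (85 → 97). Not NE.
(Low, High): Plant 2 can switch to Idle (19 → 88). Not NE.
(Low, Max): Plant 1 can switch to Max (38 → 84). Not NE.
(Medium, Idle): Plant 1 gets 42, best alternative 40; Plant 2 gets 86, best alternative 73. No profitable deviation — NE.
(Medium, Low): Plant 1 can switch to Low (21 → 45). Not NE.
(Medium, Medium): Plant 1 can switch to Low (33 → 85). Not NE.
(Medium, High): Plant 1 can switch to Low (50 → 88). Not NE.
(Medium, Max): Plant 1 can switch to Low (21 → 38). Not NE.
(High, Idle): Plant 1 can switch to Medium (40 → 42). Not NE.
(High, Low): Plant 1 gets 72, best alternative 45; Plant 2 gets 98, best alternative 93. No profitable deviation — NE.
(Max, Max): Plant 1 gets 84, best alternative 38; Plant 2 gets 85, best alternative 73. No profitable deviation — NE.
(The remaining 7 profiles each have a profitable deviation by the same check.)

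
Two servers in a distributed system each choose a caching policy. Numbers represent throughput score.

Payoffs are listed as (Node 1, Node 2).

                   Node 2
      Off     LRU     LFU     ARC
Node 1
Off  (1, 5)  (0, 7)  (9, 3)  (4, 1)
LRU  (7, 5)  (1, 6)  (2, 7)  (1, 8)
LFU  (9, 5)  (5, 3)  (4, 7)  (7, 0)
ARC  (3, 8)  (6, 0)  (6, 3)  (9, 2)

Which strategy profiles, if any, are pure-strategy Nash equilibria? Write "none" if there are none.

There is no pure-strategy Nash equilibrium.

Node 1 against Off: payoffs 1, 7, 9, 3 → best response LFU.
Node 1 against LRU: payoffs 0, 1, 5, 6 → best response ARC.
Node 1 against LFU: payoffs 9, 2, 4, 6 → best response Off.
Node 1 against ARC: payoffs 4, 1, 7, 9 → best response ARC.
Node 2 against Off: payoffs 5, 7, 3, 1 → best response LRU.
Node 2 against LRU: payoffs 5, 6, 7, 8 → best response ARC.
Node 2 against LFU: payoffs 5, 3, 7, 0 → best response LFU.
Node 2 against ARC: payoffs 8, 0, 3, 2 → best response Off.
No profile is a mutual best response for all players.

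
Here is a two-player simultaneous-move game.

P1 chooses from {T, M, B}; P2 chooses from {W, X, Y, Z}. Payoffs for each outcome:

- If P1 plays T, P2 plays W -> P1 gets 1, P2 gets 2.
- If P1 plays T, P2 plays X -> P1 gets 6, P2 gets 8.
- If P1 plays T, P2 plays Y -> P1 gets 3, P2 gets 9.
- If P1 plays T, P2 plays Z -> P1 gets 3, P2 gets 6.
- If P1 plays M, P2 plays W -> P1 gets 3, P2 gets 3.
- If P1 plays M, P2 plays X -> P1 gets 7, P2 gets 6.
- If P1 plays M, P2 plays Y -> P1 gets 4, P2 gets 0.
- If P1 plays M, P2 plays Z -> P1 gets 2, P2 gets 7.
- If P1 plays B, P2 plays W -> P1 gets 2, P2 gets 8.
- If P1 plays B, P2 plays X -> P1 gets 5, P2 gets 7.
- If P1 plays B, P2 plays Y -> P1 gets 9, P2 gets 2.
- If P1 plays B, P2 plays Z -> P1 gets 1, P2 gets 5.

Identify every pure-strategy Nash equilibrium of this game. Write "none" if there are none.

This game has no pure Nash equilibrium.

Check each profile: it is a Nash equilibrium iff no player can strictly gain by switching unilaterally.
(T, W): P1 can switch to M (1 → 3). Not NE.
(T, X): P1 can switch to M (6 → 7). Not NE.
(T, Y): P1 can switch to M (3 → 4). Not NE.
(T, Z): P2 can switch to X (6 → 8). Not NE.
(M, W): P2 can switch to X (3 → 6). Not NE.
(M, X): P2 can switch to Z (6 → 7). Not NE.
(M, Y): P1 can switch to B (4 → 9). Not NE.
(M, Z): P1 can switch to T (2 → 3). Not NE.
(The remaining 4 profiles each have a profitable deviation by the same check.)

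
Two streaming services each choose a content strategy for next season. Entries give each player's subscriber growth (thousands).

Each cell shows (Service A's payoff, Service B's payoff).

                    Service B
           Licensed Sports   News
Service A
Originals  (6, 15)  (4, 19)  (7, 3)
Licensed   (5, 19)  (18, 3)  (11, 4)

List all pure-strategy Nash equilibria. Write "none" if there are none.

Service A against Licensed: payoffs 6, 5 → best response Originals.
Service A against Sports: payoffs 4, 18 → best response Licensed.
Service A against News: payoffs 7, 11 → best response Licensed.
Service B against Originals: payoffs 15, 19, 3 → best response Sports.
Service B against Licensed: payoffs 19, 3, 4 → best response Licensed.
No profile is a mutual best response for all players.

No pure-strategy Nash equilibrium.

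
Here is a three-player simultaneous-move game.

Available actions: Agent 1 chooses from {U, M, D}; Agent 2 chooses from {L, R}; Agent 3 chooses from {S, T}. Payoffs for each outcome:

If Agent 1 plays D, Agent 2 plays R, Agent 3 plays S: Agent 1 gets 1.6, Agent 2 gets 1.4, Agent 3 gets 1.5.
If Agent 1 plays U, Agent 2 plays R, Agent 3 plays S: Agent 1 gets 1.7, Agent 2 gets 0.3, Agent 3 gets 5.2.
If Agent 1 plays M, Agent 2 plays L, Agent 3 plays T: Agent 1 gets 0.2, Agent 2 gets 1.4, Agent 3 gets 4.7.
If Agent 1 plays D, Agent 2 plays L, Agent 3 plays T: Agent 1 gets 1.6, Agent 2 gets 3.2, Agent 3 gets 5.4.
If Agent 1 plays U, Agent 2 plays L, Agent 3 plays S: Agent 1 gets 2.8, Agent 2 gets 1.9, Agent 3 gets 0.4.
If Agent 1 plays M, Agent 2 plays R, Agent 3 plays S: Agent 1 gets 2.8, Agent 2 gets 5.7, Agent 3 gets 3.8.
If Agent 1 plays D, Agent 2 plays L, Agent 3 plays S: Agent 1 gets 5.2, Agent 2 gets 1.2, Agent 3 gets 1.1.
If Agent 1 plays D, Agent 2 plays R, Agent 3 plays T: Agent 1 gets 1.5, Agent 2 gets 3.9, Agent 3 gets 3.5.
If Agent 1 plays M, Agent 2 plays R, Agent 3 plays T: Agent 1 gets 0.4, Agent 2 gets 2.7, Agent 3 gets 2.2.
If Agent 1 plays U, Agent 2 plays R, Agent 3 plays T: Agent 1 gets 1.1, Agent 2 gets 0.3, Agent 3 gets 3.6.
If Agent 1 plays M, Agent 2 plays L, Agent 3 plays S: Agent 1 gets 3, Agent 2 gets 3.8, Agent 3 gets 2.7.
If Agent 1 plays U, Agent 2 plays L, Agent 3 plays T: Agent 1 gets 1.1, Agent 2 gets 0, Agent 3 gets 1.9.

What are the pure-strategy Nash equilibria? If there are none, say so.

Agent 1 against (L, S): payoffs 2.8, 3, 5.2 → best response D.
Agent 1 against (L, T): payoffs 1.1, 0.2, 1.6 → best response D.
Agent 1 against (R, S): payoffs 1.7, 2.8, 1.6 → best response M.
Agent 1 against (R, T): payoffs 1.1, 0.4, 1.5 → best response D.
Agent 2 against (U, S): payoffs 1.9, 0.3 → best response L.
Agent 2 against (U, T): payoffs 0, 0.3 → best response R.
Agent 2 against (M, S): payoffs 3.8, 5.7 → best response R.
Agent 2 against (M, T): payoffs 1.4, 2.7 → best response R.
Agent 2 against (D, S): payoffs 1.2, 1.4 → best response R.
Agent 2 against (D, T): payoffs 3.2, 3.9 → best response R.
Agent 3 against (U, L): payoffs 0.4, 1.9 → best response T.
Agent 3 against (U, R): payoffs 5.2, 3.6 → best response S.
Agent 3 against (M, L): payoffs 2.7, 4.7 → best response T.
Agent 3 against (M, R): payoffs 3.8, 2.2 → best response S.
Agent 3 against (D, L): payoffs 1.1, 5.4 → best response T.
Agent 3 against (D, R): payoffs 1.5, 3.5 → best response T.
Mutual best responses: (M, R, S); (D, R, T).

(M, R, S); (D, R, T)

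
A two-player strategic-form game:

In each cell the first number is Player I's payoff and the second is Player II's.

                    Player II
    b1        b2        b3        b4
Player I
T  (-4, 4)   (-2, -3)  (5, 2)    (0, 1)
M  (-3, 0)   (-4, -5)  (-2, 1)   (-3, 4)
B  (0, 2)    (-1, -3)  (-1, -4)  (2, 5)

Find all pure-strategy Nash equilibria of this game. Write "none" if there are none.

Pure NE: (B, b4)

(T, b1): Player I can switch to M (-4 → -3). Not NE.
(T, b2): Player I can switch to B (-2 → -1). Not NE.
(T, b3): Player II can switch to b1 (2 → 4). Not NE.
(T, b4): Player I can switch to B (0 → 2). Not NE.
(M, b1): Player I can switch to B (-3 → 0). Not NE.
(M, b2): Player I can switch to T (-4 → -2). Not NE.
(M, b3): Player I can switch to T (-2 → 5). Not NE.
(M, b4): Player I can switch to T (-3 → 0). Not NE.
(B, b1): Player II can switch to b4 (2 → 5). Not NE.
(B, b2): Player II can switch to b1 (-3 → 2). Not NE.
(B, b4): Player I gets 2, best alternative 0; Player II gets 5, best alternative 2. No profitable deviation — NE.
(The remaining 1 profile has a profitable deviation by the same check.)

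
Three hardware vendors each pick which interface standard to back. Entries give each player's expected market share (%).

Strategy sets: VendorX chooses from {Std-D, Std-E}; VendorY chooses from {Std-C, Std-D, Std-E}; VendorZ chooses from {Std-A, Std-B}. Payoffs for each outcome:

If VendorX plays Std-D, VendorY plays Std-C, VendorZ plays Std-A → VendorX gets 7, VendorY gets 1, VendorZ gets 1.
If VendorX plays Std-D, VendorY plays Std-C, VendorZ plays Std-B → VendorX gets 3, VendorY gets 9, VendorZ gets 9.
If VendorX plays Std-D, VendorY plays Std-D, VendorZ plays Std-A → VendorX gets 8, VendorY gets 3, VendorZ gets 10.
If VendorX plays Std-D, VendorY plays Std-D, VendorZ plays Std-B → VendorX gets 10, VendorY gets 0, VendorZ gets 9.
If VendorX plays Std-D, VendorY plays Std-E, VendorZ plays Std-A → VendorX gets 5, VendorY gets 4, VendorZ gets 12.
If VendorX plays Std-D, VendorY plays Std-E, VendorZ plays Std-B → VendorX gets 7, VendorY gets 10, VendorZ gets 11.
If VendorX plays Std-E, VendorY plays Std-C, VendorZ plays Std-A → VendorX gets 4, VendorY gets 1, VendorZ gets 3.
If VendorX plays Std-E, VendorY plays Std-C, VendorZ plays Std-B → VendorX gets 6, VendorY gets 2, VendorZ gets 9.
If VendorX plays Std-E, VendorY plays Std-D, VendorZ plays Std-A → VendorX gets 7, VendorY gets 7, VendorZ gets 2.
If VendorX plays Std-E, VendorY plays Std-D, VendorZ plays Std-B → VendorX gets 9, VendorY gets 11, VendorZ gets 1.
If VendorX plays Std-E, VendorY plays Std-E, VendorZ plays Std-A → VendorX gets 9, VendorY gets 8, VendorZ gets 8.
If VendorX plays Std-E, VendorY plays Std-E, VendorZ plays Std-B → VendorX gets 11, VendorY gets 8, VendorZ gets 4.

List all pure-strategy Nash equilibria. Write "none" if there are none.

Check each profile: it is a Nash equilibrium iff no player can strictly gain by switching unilaterally.
(Std-D, Std-C, Std-A): VendorY can switch to Std-D (1 → 3). Not NE.
(Std-D, Std-C, Std-B): VendorX can switch to Std-E (3 → 6). Not NE.
(Std-D, Std-D, Std-A): VendorY can switch to Std-E (3 → 4). Not NE.
(Std-D, Std-D, Std-B): VendorY can switch to Std-C (0 → 9). Not NE.
(Std-D, Std-E, Std-A): VendorX can switch to Std-E (5 → 9). Not NE.
(Std-D, Std-E, Std-B): VendorX can switch to Std-E (7 → 11). Not NE.
(Std-E, Std-C, Std-A): VendorX can switch to Std-D (4 → 7). Not NE.
(Std-E, Std-C, Std-B): VendorY can switch to Std-D (2 → 11). Not NE.
(Std-E, Std-E, Std-A): VendorX gets 9, best alternative 5; VendorY gets 8, best alternative 7; VendorZ gets 8, best alternative 4. No profitable deviation — NE.
(The remaining 3 profiles each have a profitable deviation by the same check.)

Pure NE: (Std-E, Std-E, Std-A)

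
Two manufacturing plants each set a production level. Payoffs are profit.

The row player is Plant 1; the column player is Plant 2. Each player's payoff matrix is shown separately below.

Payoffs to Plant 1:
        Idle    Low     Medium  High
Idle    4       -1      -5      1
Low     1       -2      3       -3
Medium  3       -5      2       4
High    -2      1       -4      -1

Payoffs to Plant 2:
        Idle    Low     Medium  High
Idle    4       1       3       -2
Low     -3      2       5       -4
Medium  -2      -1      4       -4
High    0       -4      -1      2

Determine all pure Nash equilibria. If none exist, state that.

The pure Nash equilibria are (Idle, Idle), (Low, Medium).

For each strategy profile, look for a profitable unilateral deviation.
(Idle, Idle): Plant 1 gets 4, best alternative 3; Plant 2 gets 4, best alternative 3. No profitable deviation — NE.
(Idle, Low): Plant 1 can switch to High (-1 → 1). Not NE.
(Idle, Medium): Plant 1 can switch to Low (-5 → 3). Not NE.
(Idle, High): Plant 1 can switch to Medium (1 → 4). Not NE.
(Low, Idle): Plant 1 can switch to Idle (1 → 4). Not NE.
(Low, Low): Plant 1 can switch to Idle (-2 → -1). Not NE.
(Low, Medium): Plant 1 gets 3, best alternative 2; Plant 2 gets 5, best alternative 2. No profitable deviation — NE.
(Low, High): Plant 1 can switch to Idle (-3 → 1). Not NE.
(Medium, Idle): Plant 1 can switch to Idle (3 → 4). Not NE.
(Medium, Low): Plant 1 can switch to Idle (-5 → -1). Not NE.
(Medium, Medium): Plant 1 can switch to Low (2 → 3). Not NE.
(Medium, High): Plant 2 can switch to Idle (-4 → -2). Not NE.
(High, Idle): Plant 1 can switch to Idle (-2 → 4). Not NE.
(High, Low): Plant 2 can switch to Idle (-4 → 0). Not NE.
(The remaining 2 profiles each have a profitable deviation by the same check.)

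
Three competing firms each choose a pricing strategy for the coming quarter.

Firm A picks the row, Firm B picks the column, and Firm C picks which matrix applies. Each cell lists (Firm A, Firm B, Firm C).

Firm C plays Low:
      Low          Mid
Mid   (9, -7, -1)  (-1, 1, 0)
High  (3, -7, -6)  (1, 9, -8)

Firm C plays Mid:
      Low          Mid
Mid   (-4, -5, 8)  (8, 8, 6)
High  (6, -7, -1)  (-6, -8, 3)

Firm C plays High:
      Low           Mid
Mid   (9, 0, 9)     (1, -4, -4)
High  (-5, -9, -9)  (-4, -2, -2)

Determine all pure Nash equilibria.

(Mid, Low, High) and (Mid, Mid, Mid) and (High, Low, Mid)

For each player, find the best response to each opponent profile; mutual best responses are the pure NE.
Firm A against (Low, Low): payoffs 9, 3 → best response Mid.
Firm A against (Low, Mid): payoffs -4, 6 → best response High.
Firm A against (Low, High): payoffs 9, -5 → best response Mid.
Firm A against (Mid, Low): payoffs -1, 1 → best response High.
Firm A against (Mid, Mid): payoffs 8, -6 → best response Mid.
Firm A against (Mid, High): payoffs 1, -4 → best response Mid.
Firm B against (Mid, Low): payoffs -7, 1 → best response Mid.
Firm B against (Mid, Mid): payoffs -5, 8 → best response Mid.
Firm B against (Mid, High): payoffs 0, -4 → best response Low.
Firm B against (High, Low): payoffs -7, 9 → best response Mid.
Firm B against (High, Mid): payoffs -7, -8 → best response Low.
Firm B against (High, High): payoffs -9, -2 → best response Mid.
Firm C against (Mid, Low): payoffs -1, 8, 9 → best response High.
Firm C against (Mid, Mid): payoffs 0, 6, -4 → best response Mid.
Firm C against (High, Low): payoffs -6, -1, -9 → best response Mid.
Firm C against (High, Mid): payoffs -8, 3, -2 → best response Mid.
Mutual best responses: (Mid, Low, High); (Mid, Mid, Mid); (High, Low, Mid).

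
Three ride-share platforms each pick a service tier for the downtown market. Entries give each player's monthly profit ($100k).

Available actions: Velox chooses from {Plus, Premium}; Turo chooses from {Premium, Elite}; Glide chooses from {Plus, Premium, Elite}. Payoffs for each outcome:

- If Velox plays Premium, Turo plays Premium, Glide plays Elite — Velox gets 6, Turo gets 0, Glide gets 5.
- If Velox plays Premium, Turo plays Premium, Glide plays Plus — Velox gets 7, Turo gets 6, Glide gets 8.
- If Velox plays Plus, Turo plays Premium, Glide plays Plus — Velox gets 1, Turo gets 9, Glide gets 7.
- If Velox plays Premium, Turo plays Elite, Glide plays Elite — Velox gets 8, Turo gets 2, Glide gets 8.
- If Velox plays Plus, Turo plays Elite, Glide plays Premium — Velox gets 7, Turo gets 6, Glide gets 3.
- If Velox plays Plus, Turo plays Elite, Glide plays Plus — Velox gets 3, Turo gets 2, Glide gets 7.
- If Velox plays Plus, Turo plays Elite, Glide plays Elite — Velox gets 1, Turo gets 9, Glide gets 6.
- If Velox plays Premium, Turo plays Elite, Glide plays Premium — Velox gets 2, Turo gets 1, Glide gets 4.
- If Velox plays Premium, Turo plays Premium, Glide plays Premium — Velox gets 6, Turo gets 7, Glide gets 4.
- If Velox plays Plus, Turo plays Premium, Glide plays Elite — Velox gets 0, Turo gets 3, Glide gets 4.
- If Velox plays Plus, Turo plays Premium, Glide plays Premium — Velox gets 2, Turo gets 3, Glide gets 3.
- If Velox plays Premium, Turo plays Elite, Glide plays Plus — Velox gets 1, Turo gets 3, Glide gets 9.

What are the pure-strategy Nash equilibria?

Mark each player's best response to every combination of opponents' strategies; a profile where every player is best-responding is a pure Nash equilibrium.
Velox against (Premium, Plus): payoffs 1, 7 → best response Premium.
Velox against (Premium, Premium): payoffs 2, 6 → best response Premium.
Velox against (Premium, Elite): payoffs 0, 6 → best response Premium.
Velox against (Elite, Plus): payoffs 3, 1 → best response Plus.
Velox against (Elite, Premium): payoffs 7, 2 → best response Plus.
Velox against (Elite, Elite): payoffs 1, 8 → best response Premium.
Turo against (Plus, Plus): payoffs 9, 2 → best response Premium.
Turo against (Plus, Premium): payoffs 3, 6 → best response Elite.
Turo against (Plus, Elite): payoffs 3, 9 → best response Elite.
Turo against (Premium, Plus): payoffs 6, 3 → best response Premium.
Turo against (Premium, Premium): payoffs 7, 1 → best response Premium.
Turo against (Premium, Elite): payoffs 0, 2 → best response Elite.
Glide against (Plus, Premium): payoffs 7, 3, 4 → best response Plus.
Glide against (Plus, Elite): payoffs 7, 3, 6 → best response Plus.
Glide against (Premium, Premium): payoffs 8, 4, 5 → best response Plus.
Glide against (Premium, Elite): payoffs 9, 4, 8 → best response Plus.
Mutual best responses: (Premium, Premium, Plus).

Pure NE: (Premium, Premium, Plus)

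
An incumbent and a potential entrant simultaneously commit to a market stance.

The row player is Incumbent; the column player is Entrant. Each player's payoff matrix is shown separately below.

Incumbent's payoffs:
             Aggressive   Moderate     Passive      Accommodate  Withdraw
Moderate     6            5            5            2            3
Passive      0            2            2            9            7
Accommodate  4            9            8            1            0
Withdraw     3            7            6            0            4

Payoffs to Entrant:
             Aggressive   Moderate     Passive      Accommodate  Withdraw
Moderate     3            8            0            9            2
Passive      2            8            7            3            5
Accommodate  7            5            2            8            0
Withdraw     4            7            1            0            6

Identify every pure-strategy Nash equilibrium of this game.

No pure-strategy Nash equilibrium.

For each strategy profile, look for a profitable unilateral deviation.
(Moderate, Aggressive): Entrant can switch to Moderate (3 → 8). Not NE.
(Moderate, Moderate): Incumbent can switch to Accommodate (5 → 9). Not NE.
(Moderate, Passive): Incumbent can switch to Accommodate (5 → 8). Not NE.
(Moderate, Accommodate): Incumbent can switch to Passive (2 → 9). Not NE.
(Moderate, Withdraw): Incumbent can switch to Passive (3 → 7). Not NE.
(Passive, Aggressive): Incumbent can switch to Moderate (0 → 6). Not NE.
(Passive, Moderate): Incumbent can switch to Moderate (2 → 5). Not NE.
(Passive, Passive): Incumbent can switch to Moderate (2 → 5). Not NE.
(The remaining 12 profiles each have a profitable deviation by the same check.)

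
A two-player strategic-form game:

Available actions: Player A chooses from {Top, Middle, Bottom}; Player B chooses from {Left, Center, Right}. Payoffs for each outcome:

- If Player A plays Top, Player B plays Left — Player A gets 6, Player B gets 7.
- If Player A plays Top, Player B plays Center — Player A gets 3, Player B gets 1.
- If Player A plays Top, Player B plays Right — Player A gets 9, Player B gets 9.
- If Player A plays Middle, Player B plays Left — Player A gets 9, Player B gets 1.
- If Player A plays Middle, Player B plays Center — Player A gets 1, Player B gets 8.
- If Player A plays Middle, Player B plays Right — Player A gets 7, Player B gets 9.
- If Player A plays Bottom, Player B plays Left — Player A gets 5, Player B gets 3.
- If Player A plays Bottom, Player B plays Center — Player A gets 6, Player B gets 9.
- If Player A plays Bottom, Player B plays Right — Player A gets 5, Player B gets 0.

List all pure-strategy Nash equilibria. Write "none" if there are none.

For each player, find the best response to each opponent profile; mutual best responses are the pure NE.
Player A against Left: payoffs 6, 9, 5 → best response Middle.
Player A against Center: payoffs 3, 1, 6 → best response Bottom.
Player A against Right: payoffs 9, 7, 5 → best response Top.
Player B against Top: payoffs 7, 1, 9 → best response Right.
Player B against Middle: payoffs 1, 8, 9 → best response Right.
Player B against Bottom: payoffs 3, 9, 0 → best response Center.
Mutual best responses: (Top, Right); (Bottom, Center).

The pure Nash equilibria are (Top, Right) and (Bottom, Center).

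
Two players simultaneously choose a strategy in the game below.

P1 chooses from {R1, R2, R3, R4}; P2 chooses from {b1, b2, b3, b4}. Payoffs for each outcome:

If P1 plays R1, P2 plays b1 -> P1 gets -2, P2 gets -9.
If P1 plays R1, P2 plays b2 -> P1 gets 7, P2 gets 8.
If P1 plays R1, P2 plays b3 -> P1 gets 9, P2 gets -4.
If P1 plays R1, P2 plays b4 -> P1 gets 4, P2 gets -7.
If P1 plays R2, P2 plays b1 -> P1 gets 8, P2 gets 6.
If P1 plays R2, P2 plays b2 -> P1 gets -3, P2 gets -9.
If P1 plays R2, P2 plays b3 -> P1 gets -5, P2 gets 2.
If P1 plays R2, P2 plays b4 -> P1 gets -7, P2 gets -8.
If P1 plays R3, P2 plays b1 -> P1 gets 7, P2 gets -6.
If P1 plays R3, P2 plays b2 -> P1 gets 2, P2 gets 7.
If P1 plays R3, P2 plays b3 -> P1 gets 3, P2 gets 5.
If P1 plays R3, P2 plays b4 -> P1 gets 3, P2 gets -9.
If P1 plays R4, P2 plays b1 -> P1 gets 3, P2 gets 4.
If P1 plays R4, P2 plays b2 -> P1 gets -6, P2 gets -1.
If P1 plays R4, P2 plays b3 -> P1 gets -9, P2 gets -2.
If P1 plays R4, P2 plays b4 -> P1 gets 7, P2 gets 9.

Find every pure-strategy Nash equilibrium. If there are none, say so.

The pure Nash equilibria are (R1, b2); (R2, b1); (R4, b4).

P1 against b1: payoffs -2, 8, 7, 3 → best response R2.
P1 against b2: payoffs 7, -3, 2, -6 → best response R1.
P1 against b3: payoffs 9, -5, 3, -9 → best response R1.
P1 against b4: payoffs 4, -7, 3, 7 → best response R4.
P2 against R1: payoffs -9, 8, -4, -7 → best response b2.
P2 against R2: payoffs 6, -9, 2, -8 → best response b1.
P2 against R3: payoffs -6, 7, 5, -9 → best response b2.
P2 against R4: payoffs 4, -1, -2, 9 → best response b4.
Mutual best responses: (R1, b2); (R2, b1); (R4, b4).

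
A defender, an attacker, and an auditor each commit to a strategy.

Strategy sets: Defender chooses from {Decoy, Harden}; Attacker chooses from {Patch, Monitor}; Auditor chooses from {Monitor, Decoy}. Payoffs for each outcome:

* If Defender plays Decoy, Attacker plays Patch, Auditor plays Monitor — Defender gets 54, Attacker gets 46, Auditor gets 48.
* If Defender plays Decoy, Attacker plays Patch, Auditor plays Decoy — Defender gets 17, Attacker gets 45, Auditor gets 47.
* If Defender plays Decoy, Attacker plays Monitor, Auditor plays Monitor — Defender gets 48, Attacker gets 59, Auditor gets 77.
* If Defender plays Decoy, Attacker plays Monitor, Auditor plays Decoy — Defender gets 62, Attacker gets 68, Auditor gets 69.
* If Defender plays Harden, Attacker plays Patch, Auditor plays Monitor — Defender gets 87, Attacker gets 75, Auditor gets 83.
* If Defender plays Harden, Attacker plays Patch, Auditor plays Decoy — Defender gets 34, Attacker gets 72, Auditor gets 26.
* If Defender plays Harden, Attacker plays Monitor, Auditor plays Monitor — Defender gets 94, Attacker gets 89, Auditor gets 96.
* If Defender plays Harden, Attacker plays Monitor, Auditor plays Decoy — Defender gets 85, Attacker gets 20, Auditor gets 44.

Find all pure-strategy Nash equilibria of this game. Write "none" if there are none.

Defender against (Patch, Monitor): payoffs 54, 87 → best response Harden.
Defender against (Patch, Decoy): payoffs 17, 34 → best response Harden.
Defender against (Monitor, Monitor): payoffs 48, 94 → best response Harden.
Defender against (Monitor, Decoy): payoffs 62, 85 → best response Harden.
Attacker against (Decoy, Monitor): payoffs 46, 59 → best response Monitor.
Attacker against (Decoy, Decoy): payoffs 45, 68 → best response Monitor.
Attacker against (Harden, Monitor): payoffs 75, 89 → best response Monitor.
Attacker against (Harden, Decoy): payoffs 72, 20 → best response Patch.
Auditor against (Decoy, Patch): payoffs 48, 47 → best response Monitor.
Auditor against (Decoy, Monitor): payoffs 77, 69 → best response Monitor.
Auditor against (Harden, Patch): payoffs 83, 26 → best response Monitor.
Auditor against (Harden, Monitor): payoffs 96, 44 → best response Monitor.
Mutual best responses: (Harden, Monitor, Monitor).

The unique pure-strategy Nash equilibrium is (Harden, Monitor, Monitor).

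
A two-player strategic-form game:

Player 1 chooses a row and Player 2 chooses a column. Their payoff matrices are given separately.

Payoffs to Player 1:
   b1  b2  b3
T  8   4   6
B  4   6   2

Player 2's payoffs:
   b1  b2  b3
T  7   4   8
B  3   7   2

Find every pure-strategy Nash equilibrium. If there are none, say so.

For each player, find the best response to each opponent profile; mutual best responses are the pure NE.
Player 1 against b1: payoffs 8, 4 → best response T.
Player 1 against b2: payoffs 4, 6 → best response B.
Player 1 against b3: payoffs 6, 2 → best response T.
Player 2 against T: payoffs 7, 4, 8 → best response b3.
Player 2 against B: payoffs 3, 7, 2 → best response b2.
Mutual best responses: (T, b3); (B, b2).

The pure Nash equilibria are (T, b3) and (B, b2).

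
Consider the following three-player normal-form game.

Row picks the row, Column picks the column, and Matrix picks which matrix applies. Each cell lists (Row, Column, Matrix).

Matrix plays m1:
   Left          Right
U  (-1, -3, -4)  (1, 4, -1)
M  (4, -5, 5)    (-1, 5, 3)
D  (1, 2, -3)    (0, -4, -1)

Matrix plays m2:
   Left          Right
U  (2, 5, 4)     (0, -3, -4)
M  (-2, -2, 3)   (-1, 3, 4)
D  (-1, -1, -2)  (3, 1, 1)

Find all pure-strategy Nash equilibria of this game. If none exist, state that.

Mark each player's best response to every combination of opponents' strategies; a profile where every player is best-responding is a pure Nash equilibrium.
Row against (Left, m1): payoffs -1, 4, 1 → best response M.
Row against (Left, m2): payoffs 2, -2, -1 → best response U.
Row against (Right, m1): payoffs 1, -1, 0 → best response U.
Row against (Right, m2): payoffs 0, -1, 3 → best response D.
Column against (U, m1): payoffs -3, 4 → best response Right.
Column against (U, m2): payoffs 5, -3 → best response Left.
Column against (M, m1): payoffs -5, 5 → best response Right.
Column against (M, m2): payoffs -2, 3 → best response Right.
Column against (D, m1): payoffs 2, -4 → best response Left.
Column against (D, m2): payoffs -1, 1 → best response Right.
Matrix against (U, Left): payoffs -4, 4 → best response m2.
Matrix against (U, Right): payoffs -1, -4 → best response m1.
Matrix against (M, Left): payoffs 5, 3 → best response m1.
Matrix against (M, Right): payoffs 3, 4 → best response m2.
Matrix against (D, Left): payoffs -3, -2 → best response m2.
Matrix against (D, Right): payoffs -1, 1 → best response m2.
Mutual best responses: (U, Left, m2); (U, Right, m1); (D, Right, m2).

Pure-strategy Nash equilibria: (U, Left, m2); (U, Right, m1); (D, Right, m2)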